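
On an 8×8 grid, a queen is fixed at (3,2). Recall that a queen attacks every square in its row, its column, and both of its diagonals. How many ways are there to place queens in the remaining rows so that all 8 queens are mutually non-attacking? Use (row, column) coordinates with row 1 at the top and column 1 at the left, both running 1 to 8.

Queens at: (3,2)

Branch on row 1: col 1 → 0; col 3 → 7; col 5 → 3; col 6 → 2; col 7 → 2; col 8 → 0.
Sum: 0 + 7 + 3 + 2 + 2 + 0 = 14.

14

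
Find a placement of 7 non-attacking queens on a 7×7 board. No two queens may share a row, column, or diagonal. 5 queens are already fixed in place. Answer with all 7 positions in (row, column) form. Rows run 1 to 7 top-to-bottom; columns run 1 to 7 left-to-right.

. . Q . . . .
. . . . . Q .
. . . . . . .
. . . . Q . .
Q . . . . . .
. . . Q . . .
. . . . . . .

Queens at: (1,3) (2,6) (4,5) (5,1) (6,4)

(1,3) (2,6) (3,2) (4,5) (5,1) (6,4) (7,7)

Row 3: attacked by (1,3)→{1,3,5}; (2,6)→{5,6,7}; (4,5)→{4,5,6}; (5,1)→{1,3}; (6,4)→{1,4,7}. Safe: 2. Place at column 2.
Row 7: attacked by (1,3)→{3}; (2,6)→{1,6}; (3,2)→{2,6}; (4,5)→{2,5}; (5,1)→{1,3}; (6,4)→{3,4,5}. Safe: 7. Place at column 7.
Columns [3, 6, 2, 5, 1, 4, 7], r−c [-2, -4, 1, -1, 4, 2, 0], r+c [4, 8, 5, 9, 6, 10, 14] are all distinct, so no two queens attack.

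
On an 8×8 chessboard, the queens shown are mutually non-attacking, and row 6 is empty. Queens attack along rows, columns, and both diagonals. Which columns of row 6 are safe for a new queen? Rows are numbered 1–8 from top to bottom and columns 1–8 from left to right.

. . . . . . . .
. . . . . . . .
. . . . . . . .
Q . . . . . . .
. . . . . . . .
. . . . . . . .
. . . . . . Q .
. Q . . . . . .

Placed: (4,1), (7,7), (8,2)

(4,1) attacks row 6 at column 1 and diagonals 3.
(7,7) attacks row 6 at column 7 and diagonals 6, 8.
(8,2) attacks row 6 at column 2 and diagonals 4.
Attacked columns: {1, 2, 3, 4, 6, 7, 8}. Safe: {5}.

columns 5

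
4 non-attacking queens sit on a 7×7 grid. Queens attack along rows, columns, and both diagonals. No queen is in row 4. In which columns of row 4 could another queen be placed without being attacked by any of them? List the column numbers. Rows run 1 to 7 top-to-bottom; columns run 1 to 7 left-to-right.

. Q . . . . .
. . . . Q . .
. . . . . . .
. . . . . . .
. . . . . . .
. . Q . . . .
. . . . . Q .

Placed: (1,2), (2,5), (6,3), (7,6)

columns 4

(1,2) attacks row 4 at column 2 and diagonals 5.
(2,5) attacks row 4 at column 5 and diagonals 3, 7.
(6,3) attacks row 4 at column 3 and diagonals 1, 5.
(7,6) attacks row 4 at column 6 and diagonals 3.
Attacked columns: {1, 2, 3, 5, 6, 7}. Safe: {4}.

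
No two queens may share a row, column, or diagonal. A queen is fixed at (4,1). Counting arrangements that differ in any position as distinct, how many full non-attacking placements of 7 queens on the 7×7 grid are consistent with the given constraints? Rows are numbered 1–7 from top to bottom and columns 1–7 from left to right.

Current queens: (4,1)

6

Branch on row 1: col 2 → 2; col 3 → 1; col 5 → 0; col 6 → 2; col 7 → 1.
Sum: 2 + 1 + 0 + 2 + 1 = 6.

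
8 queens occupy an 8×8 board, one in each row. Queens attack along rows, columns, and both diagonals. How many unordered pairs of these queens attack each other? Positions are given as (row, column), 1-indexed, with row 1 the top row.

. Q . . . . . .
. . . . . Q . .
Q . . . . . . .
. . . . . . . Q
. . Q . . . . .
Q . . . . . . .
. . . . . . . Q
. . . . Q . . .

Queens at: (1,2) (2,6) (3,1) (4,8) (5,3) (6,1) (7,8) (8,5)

6

Same column: (3,1)–(6,1) (column 1); (4,8)–(7,8) (column 8).
Same diagonal: (1,2)–(7,8) (|1−7| = |2−8| = 6); (2,6)–(4,8) (|2−4| = |6−8| = 2); (2,6)–(5,3) (|2−5| = |6−3| = 3); (3,1)–(5,3) (|3−5| = |1−3| = 2).
Total attacking pairs: 6.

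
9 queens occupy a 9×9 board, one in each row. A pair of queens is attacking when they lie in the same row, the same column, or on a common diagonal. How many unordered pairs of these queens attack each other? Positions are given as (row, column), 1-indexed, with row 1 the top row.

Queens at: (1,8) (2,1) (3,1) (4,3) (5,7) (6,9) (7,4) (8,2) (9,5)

Same column: (2,1)–(3,1) (column 1).
Same diagonal: (2,1)–(4,3) (|2−4| = |1−3| = 2).
Total attacking pairs: 2.

2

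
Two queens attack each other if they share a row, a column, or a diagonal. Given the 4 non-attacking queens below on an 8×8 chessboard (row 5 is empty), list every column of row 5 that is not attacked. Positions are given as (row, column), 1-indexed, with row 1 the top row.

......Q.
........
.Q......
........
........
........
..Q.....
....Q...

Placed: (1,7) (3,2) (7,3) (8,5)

(1,7) attacks row 5 at column 7 and diagonals 3.
(3,2) attacks row 5 at column 2 and diagonals 4.
(7,3) attacks row 5 at column 3 and diagonals 1, 5.
(8,5) attacks row 5 at column 5 and diagonals 2, 8.
Attacked columns: {1, 2, 3, 4, 5, 7, 8}. Safe: {6}.

columns 6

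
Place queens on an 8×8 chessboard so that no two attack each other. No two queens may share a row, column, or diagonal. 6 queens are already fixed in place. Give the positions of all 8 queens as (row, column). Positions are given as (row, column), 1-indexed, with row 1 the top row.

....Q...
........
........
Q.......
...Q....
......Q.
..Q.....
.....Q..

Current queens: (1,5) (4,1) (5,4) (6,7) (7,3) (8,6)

(1,5) (2,2) (3,8) (4,1) (5,4) (6,7) (7,3) (8,6)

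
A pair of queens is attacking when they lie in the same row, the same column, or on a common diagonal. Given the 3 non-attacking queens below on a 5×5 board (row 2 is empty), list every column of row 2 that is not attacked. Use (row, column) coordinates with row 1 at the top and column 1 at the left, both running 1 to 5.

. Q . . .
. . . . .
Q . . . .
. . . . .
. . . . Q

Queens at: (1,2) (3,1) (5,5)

(1,2) attacks row 2 at column 2 and diagonals 1, 3.
(3,1) attacks row 2 at column 1 and diagonals 2.
(5,5) attacks row 2 at column 5 and diagonals 2.
Attacked columns: {1, 2, 3, 5}. Safe: {4}.

columns 4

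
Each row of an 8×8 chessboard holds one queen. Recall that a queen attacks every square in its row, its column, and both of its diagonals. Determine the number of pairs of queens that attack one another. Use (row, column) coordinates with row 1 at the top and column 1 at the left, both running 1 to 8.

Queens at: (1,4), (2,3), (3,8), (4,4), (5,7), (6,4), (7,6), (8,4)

Same column: (1,4)–(4,4) (column 4); (1,4)–(6,4) (column 4); (1,4)–(8,4) (column 4); (4,4)–(6,4) (column 4); (4,4)–(8,4) (column 4); (6,4)–(8,4) (column 4).
Same diagonal: (1,4)–(2,3) (|1−2| = |4−3| = 1); (5,7)–(8,4) (|5−8| = |7−4| = 3).
Total attacking pairs: 8.

8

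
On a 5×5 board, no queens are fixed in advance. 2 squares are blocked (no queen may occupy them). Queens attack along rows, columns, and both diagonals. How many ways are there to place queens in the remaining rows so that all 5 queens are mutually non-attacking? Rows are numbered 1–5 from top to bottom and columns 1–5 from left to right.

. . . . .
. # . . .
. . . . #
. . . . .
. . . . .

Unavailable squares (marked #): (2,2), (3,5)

Branch on row 1: col 1 → 1; col 2 → 2; col 3 → 2; col 4 → 1; col 5 → 1.
Sum: 1 + 2 + 2 + 1 + 1 = 7.

7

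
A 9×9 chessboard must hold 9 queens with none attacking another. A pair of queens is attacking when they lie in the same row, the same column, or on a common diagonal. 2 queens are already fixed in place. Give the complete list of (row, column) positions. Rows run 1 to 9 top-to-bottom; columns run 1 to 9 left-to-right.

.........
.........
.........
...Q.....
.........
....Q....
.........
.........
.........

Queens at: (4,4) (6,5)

Row 1: attacked by (4,4)→{1,4,7}; (6,5)→{5}. Safe: 2, 3, 6, 8, 9. Place at column 3.
Row 2: attacked by (1,3)→{2,3,4}; (4,4)→{2,4,6}; (6,5)→{1,5,9}. Safe: 7, 8. Place at column 7.
Row 3: attacked by (1,3)→{1,3,5}; (2,7)→{6,7,8}; (4,4)→{3,4,5}; (6,5)→{2,5,8}. Safe: 9. Place at column 9.
Row 5: attacked by (1,3)→{3,7}; (2,7)→{4,7}; (3,9)→{7,9}; (4,4)→{3,4,5}; (6,5)→{4,5,6}. Safe: 1, 2, 8. Place at column 2.
Row 7: attacked by (1,3)→{3,9}; (2,7)→{2,7}; (3,9)→{5,9}; (4,4)→{1,4,7}; (5,2)→{2,4}; (6,5)→{4,5,6}. Safe: 8. Place at column 8.
Row 8: attacked by (1,3)→{3}; (2,7)→{1,7}; (3,9)→{4,9}; (4,4)→{4,8}; (5,2)→{2,5}; (6,5)→{3,5,7}; (7,8)→{7,8,9}. Safe: 6. Place at column 6.
Row 9: attacked by (1,3)→{3}; (2,7)→{7}; (3,9)→{3,9}; (4,4)→{4,9}; (5,2)→{2,6}; (6,5)→{2,5,8}; (7,8)→{6,8}; (8,6)→{5,6,7}. Safe: 1. Place at column 1.
Columns [3, 7, 9, 4, 2, 5, 8, 6, 1], r−c [-2, -5, -6, 0, 3, 1, -1, 2, 8], r+c [4, 9, 12, 8, 7, 11, 15, 14, 10] are all distinct, so no two queens attack.

(1,3) (2,7) (3,9) (4,4) (5,2) (6,5) (7,8) (8,6) (9,1)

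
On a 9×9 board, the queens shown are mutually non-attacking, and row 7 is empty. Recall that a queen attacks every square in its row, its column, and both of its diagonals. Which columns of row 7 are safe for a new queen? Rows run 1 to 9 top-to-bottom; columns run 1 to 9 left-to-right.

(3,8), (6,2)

(3,8) attacks row 7 at column 8 and diagonals 4.
(6,2) attacks row 7 at column 2 and diagonals 1, 3.
Attacked columns: {1, 2, 3, 4, 8}. Safe: {5, 6, 7, 9}.

columns 5, 6, 7, 9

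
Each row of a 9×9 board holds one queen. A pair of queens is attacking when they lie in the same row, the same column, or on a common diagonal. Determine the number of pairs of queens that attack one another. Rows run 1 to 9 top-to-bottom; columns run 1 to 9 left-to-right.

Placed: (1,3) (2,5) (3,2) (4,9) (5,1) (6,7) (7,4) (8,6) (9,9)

Same column: (4,9)–(9,9) (column 9).
Same diagonal: (4,9)–(6,7) (|4−6| = |9−7| = 2).
Total attacking pairs: 2.

2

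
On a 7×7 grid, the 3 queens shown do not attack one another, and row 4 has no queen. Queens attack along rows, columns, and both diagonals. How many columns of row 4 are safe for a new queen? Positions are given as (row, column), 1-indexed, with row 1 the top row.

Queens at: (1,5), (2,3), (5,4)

2

(1,5) attacks row 4 at column 5 and diagonals 2.
(2,3) attacks row 4 at column 3 and diagonals 1, 5.
(5,4) attacks row 4 at column 4 and diagonals 3, 5.
Attacked columns: {1, 2, 3, 4, 5}. Safe: {6, 7}.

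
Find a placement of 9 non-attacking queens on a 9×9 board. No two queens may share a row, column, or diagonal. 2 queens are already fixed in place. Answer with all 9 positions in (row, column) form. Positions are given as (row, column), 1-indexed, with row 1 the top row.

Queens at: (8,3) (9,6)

(1,7) (2,2) (3,4) (4,9) (5,1) (6,8) (7,5) (8,3) (9,6)

Row 1: attacked by (8,3)→{3}; (9,6)→{6}. Safe: 1, 2, 4, 5, 7, 8, 9. Place at column 7.
Row 2: attacked by (1,7)→{6,7,8}; (8,3)→{3,9}; (9,6)→{6}. Safe: 1, 2, 4, 5. Place at column 2.
Row 3: attacked by (1,7)→{5,7,9}; (2,2)→{1,2,3}; (8,3)→{3,8}; (9,6)→{6}. Safe: 4. Place at column 4.
Row 4: attacked by (1,7)→{4,7}; (2,2)→{2,4}; (3,4)→{3,4,5}; (8,3)→{3,7}; (9,6)→{1,6}. Safe: 8, 9. Place at column 9.
Row 5: attacked by (1,7)→{3,7}; (2,2)→{2,5}; (3,4)→{2,4,6}; (4,9)→{8,9}; (8,3)→{3,6}; (9,6)→{2,6}. Safe: 1. Place at column 1.
Row 6: attacked by (1,7)→{2,7}; (2,2)→{2,6}; (3,4)→{1,4,7}; (4,9)→{7,9}; (5,1)→{1,2}; (8,3)→{1,3,5}; (9,6)→{3,6,9}. Safe: 8. Place at column 8.
Row 7: attacked by (1,7)→{1,7}; (2,2)→{2,7}; (3,4)→{4,8}; (4,9)→{6,9}; (5,1)→{1,3}; (6,8)→{7,8,9}; (8,3)→{2,3,4}; (9,6)→{4,6,8}. Safe: 5. Place at column 5.
Columns [7, 2, 4, 9, 1, 8, 5, 3, 6], r−c [-6, 0, -1, -5, 4, -2, 2, 5, 3], r+c [8, 4, 7, 13, 6, 14, 12, 11, 15] are all distinct, so no two queens attack.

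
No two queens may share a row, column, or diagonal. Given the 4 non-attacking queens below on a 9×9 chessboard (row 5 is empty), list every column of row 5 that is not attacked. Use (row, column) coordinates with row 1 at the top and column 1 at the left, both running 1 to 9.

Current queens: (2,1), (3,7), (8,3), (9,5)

columns 2, 8

(2,1) attacks row 5 at column 1 and diagonals 4.
(3,7) attacks row 5 at column 7 and diagonals 5, 9.
(8,3) attacks row 5 at column 3 and diagonals 6.
(9,5) attacks row 5 at column 5 and diagonals 1, 9.
Attacked columns: {1, 3, 4, 5, 6, 7, 9}. Safe: {2, 8}.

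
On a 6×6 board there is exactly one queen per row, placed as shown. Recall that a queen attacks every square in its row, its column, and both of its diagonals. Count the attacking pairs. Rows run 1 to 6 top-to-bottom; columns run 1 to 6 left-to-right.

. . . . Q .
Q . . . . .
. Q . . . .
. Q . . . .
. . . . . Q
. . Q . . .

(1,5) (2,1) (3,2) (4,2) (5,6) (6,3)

3

Same column: (3,2)–(4,2) (column 2).
Same diagonal: (1,5)–(4,2) (|1−4| = |5−2| = 3); (2,1)–(3,2) (|2−3| = |1−2| = 1).
Total attacking pairs: 3.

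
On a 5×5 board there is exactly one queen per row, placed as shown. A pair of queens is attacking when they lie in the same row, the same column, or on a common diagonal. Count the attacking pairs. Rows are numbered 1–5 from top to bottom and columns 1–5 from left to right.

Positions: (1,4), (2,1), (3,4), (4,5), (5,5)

Same column: (1,4)–(3,4) (column 4); (4,5)–(5,5) (column 5).
Same diagonal: (3,4)–(4,5) (|3−4| = |4−5| = 1).
Total attacking pairs: 3.

3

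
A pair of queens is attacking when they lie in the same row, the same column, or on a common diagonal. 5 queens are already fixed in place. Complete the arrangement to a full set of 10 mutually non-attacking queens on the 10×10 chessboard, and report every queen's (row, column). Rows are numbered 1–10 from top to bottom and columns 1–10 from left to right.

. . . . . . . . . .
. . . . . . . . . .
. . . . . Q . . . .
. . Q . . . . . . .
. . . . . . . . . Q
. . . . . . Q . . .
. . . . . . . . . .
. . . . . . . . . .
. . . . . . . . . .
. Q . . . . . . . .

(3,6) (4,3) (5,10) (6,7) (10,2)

Row 1: attacked by (3,6)→{4,6,8}; (4,3)→{3,6}; (5,10)→{6,10}; (6,7)→{2,7}; (10,2)→{2}. Safe: 1, 5, 9. Place at column 9.
Row 2: attacked by (1,9)→{8,9,10}; (3,6)→{5,6,7}; (4,3)→{1,3,5}; (5,10)→{7,10}; (6,7)→{3,7}; (10,2)→{2,10}. Safe: 4. Place at column 4.
Row 7: attacked by (1,9)→{3,9}; (2,4)→{4,9}; (3,6)→{2,6,10}; (4,3)→{3,6}; (5,10)→{8,10}; (6,7)→{6,7,8}; (10,2)→{2,5}. Safe: 1. Place at column 1.
Row 8: attacked by (1,9)→{2,9}; (2,4)→{4,10}; (3,6)→{1,6}; (4,3)→{3,7}; (5,10)→{7,10}; (6,7)→{5,7,9}; (7,1)→{1,2}; (10,2)→{2,4}. Safe: 8. Place at column 8.
Row 9: attacked by (1,9)→{1,9}; (2,4)→{4}; (3,6)→{6}; (4,3)→{3,8}; (5,10)→{6,10}; (6,7)→{4,7,10}; (7,1)→{1,3}; (8,8)→{7,8,9}; (10,2)→{1,2,3}. Safe: 5. Place at column 5.
Columns [9, 4, 6, 3, 10, 7, 1, 8, 5, 2], r−c [-8, -2, -3, 1, -5, -1, 6, 0, 4, 8], r+c [10, 6, 9, 7, 15, 13, 8, 16, 14, 12] are all distinct, so no two queens attack.

(1,9) (2,4) (3,6) (4,3) (5,10) (6,7) (7,1) (8,8) (9,5) (10,2)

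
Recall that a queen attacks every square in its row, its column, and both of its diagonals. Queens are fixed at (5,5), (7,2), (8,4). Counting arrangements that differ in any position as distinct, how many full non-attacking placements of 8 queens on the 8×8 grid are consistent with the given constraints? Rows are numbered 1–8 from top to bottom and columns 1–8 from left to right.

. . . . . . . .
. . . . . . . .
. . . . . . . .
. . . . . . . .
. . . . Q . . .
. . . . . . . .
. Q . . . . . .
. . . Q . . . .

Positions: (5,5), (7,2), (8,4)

Branch on row 1: col 3 → 1; col 6 → 1; col 7 → 0.
Sum: 1 + 1 + 0 = 2.

2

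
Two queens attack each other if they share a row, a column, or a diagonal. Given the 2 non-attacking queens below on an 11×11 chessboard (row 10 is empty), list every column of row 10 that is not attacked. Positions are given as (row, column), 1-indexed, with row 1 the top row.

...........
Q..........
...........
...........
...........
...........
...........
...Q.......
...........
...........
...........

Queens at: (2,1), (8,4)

columns 3, 5, 7, 8, 10, 11

(2,1) attacks row 10 at column 1 and diagonals 9.
(8,4) attacks row 10 at column 4 and diagonals 2, 6.
Attacked columns: {1, 2, 4, 6, 9}. Safe: {3, 5, 7, 8, 10, 11}.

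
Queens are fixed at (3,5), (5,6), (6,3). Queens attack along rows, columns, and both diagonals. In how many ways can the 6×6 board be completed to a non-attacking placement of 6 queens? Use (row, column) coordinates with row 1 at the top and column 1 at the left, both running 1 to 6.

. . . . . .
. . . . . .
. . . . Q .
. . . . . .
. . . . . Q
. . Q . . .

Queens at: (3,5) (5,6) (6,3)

1

Branch on row 1: col 1 → 0; col 4 → 1.
Sum: 0 + 1 = 1.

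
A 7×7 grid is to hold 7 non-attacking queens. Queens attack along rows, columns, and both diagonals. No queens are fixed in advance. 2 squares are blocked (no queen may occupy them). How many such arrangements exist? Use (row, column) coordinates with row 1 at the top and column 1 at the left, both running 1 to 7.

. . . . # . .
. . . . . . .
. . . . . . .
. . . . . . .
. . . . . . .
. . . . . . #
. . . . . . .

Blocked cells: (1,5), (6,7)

28

Branch on row 1: col 1 → 3; col 2 → 7; col 3 → 4; col 4 → 4; col 6 → 6; col 7 → 4.
Sum: 3 + 7 + 4 + 4 + 6 + 4 = 28.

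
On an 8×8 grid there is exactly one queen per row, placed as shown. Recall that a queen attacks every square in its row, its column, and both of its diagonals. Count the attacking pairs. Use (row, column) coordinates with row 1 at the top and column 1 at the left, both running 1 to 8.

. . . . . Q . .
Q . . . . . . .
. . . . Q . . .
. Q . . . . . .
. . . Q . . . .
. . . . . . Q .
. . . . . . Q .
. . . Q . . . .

3

Same column: (5,4)–(8,4) (column 4); (6,7)–(7,7) (column 7).
Same diagonal: (2,1)–(5,4) (|2−5| = |1−4| = 3).
Total attacking pairs: 3.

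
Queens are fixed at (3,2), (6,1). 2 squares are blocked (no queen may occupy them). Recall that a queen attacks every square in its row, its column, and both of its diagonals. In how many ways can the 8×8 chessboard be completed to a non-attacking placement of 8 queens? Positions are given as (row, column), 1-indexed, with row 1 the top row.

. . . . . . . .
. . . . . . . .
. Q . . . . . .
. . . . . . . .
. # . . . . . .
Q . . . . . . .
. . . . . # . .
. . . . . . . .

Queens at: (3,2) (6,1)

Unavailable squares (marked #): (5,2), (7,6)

Branch on row 1: col 3 → 3; col 5 → 3; col 7 → 2; col 8 → 0.
Sum: 3 + 3 + 2 + 0 = 8.

8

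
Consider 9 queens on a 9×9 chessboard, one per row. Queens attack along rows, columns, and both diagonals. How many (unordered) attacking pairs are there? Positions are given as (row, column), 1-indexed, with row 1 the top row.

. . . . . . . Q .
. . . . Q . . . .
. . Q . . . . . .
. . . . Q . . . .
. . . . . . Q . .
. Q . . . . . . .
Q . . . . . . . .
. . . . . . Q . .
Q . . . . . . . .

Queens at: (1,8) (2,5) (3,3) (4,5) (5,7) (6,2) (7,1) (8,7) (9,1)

Same column: (2,5)–(4,5) (column 5); (5,7)–(8,7) (column 7); (7,1)–(9,1) (column 1).
Same diagonal: (1,8)–(4,5) (|1−4| = |8−5| = 3); (6,2)–(7,1) (|6−7| = |2−1| = 1).
Total attacking pairs: 5.

5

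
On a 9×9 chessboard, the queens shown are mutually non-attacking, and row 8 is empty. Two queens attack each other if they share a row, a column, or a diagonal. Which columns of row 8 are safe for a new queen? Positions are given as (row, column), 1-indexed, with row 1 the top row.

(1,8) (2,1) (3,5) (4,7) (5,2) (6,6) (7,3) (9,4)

columns 9

(1,8) attacks row 8 at column 8 and diagonals 1.
(2,1) attacks row 8 at column 1 and diagonals 7.
(3,5) attacks row 8 at column 5.
(4,7) attacks row 8 at column 7 and diagonals 3.
(5,2) attacks row 8 at column 2 and diagonals 5.
(6,6) attacks row 8 at column 6 and diagonals 4, 8.
(7,3) attacks row 8 at column 3 and diagonals 2, 4.
(9,4) attacks row 8 at column 4 and diagonals 3, 5.
Attacked columns: {1, 2, 3, 4, 5, 6, 7, 8}. Safe: {9}.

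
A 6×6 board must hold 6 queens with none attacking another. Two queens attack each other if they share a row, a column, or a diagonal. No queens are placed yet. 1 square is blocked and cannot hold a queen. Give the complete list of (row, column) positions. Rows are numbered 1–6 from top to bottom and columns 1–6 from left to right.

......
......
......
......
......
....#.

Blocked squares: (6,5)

(1,3) (2,6) (3,2) (4,5) (5,1) (6,4)

Row 1: Safe: 1, 2, 3, 4, 5, 6. Place at column 3.
Row 2: attacked by (1,3)→{2,3,4}. Safe: 1, 5, 6. Place at column 6.
Row 3: attacked by (1,3)→{1,3,5}; (2,6)→{5,6}. Safe: 2, 4. Place at column 2.
Row 4: attacked by (1,3)→{3,6}; (2,6)→{4,6}; (3,2)→{1,2,3}. Safe: 5. Place at column 5.
Row 5: attacked by (1,3)→{3}; (2,6)→{3,6}; (3,2)→{2,4}; (4,5)→{4,5,6}. Safe: 1. Place at column 1.
Row 6: attacked by (1,3)→{3}; (2,6)→{2,6}; (3,2)→{2,5}; (4,5)→{3,5}; (5,1)→{1,2}. Blocked: 5. Safe: 4. Place at column 4.
Columns [3, 6, 2, 5, 1, 4], r−c [-2, -4, 1, -1, 4, 2], r+c [4, 8, 5, 9, 6, 10] are all distinct, so no two queens attack.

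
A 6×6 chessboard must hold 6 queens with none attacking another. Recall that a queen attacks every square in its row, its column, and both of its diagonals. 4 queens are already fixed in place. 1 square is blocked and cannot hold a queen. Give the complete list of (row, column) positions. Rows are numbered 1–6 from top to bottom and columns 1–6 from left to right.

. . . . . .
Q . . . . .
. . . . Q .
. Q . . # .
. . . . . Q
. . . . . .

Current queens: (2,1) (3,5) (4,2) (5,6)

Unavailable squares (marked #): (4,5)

(1,4) (2,1) (3,5) (4,2) (5,6) (6,3)

Row 1: attacked by (2,1)→{1,2}; (3,5)→{3,5}; (4,2)→{2,5}; (5,6)→{2,6}. Safe: 4. Place at column 4.
Row 6: attacked by (1,4)→{4}; (2,1)→{1,5}; (3,5)→{2,5}; (4,2)→{2,4}; (5,6)→{5,6}. Safe: 3. Place at column 3.
Columns [4, 1, 5, 2, 6, 3], r−c [-3, 1, -2, 2, -1, 3], r+c [5, 3, 8, 6, 11, 9] are all distinct, so no two queens attack.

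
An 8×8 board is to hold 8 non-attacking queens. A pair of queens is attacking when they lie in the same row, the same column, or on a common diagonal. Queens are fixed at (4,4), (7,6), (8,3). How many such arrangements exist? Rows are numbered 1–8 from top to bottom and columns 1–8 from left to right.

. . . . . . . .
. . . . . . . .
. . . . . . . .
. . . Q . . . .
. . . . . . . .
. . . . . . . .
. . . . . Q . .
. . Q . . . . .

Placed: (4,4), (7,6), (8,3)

Branch on row 1: col 2 → 1; col 5 → 1; col 8 → 0.
Sum: 1 + 1 + 0 = 2.

2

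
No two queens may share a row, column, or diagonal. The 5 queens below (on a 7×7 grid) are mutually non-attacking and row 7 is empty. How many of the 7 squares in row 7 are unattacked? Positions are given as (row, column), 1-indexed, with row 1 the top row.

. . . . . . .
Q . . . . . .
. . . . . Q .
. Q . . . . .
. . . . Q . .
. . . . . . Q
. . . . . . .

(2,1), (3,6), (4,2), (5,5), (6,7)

1

(2,1) attacks row 7 at column 1 and diagonals 6.
(3,6) attacks row 7 at column 6 and diagonals 2.
(4,2) attacks row 7 at column 2 and diagonals 5.
(5,5) attacks row 7 at column 5 and diagonals 3, 7.
(6,7) attacks row 7 at column 7 and diagonals 6.
Attacked columns: {1, 2, 3, 5, 6, 7}. Safe: {4}.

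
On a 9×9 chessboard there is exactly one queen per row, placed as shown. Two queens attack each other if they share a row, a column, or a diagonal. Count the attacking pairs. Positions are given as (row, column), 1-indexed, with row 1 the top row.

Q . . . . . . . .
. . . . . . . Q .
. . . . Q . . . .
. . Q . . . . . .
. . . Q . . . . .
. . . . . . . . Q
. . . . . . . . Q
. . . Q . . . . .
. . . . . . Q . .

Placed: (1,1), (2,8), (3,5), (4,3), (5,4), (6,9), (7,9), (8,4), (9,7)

5

Same column: (5,4)–(8,4) (column 4); (6,9)–(7,9) (column 9).
Same diagonal: (3,5)–(7,9) (|3−7| = |5−9| = 4); (4,3)–(5,4) (|4−5| = |3−4| = 1); (7,9)–(9,7) (|7−9| = |9−7| = 2).
Total attacking pairs: 5.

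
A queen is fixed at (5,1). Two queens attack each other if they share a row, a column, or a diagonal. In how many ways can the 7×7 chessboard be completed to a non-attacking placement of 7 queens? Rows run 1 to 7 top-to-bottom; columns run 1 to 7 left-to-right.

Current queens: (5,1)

6

Branch on row 1: col 2 → 2; col 3 → 1; col 4 → 0; col 6 → 2; col 7 → 1.
Sum: 2 + 1 + 0 + 2 + 1 = 6.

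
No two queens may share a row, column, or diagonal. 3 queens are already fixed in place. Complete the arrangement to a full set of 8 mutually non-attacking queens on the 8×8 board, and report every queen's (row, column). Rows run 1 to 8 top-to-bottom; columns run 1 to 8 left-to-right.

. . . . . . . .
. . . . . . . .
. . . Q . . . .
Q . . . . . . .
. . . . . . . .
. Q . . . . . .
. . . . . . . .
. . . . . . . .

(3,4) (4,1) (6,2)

Row 1: attacked by (3,4)→{2,4,6}; (4,1)→{1,4}; (6,2)→{2,7}. Safe: 3, 5, 8. Place at column 5.
Row 2: attacked by (1,5)→{4,5,6}; (3,4)→{3,4,5}; (4,1)→{1,3}; (6,2)→{2,6}. Safe: 7, 8. Place at column 8.
Row 5: attacked by (1,5)→{1,5}; (2,8)→{5,8}; (3,4)→{2,4,6}; (4,1)→{1,2}; (6,2)→{1,2,3}. Safe: 7. Place at column 7.
Row 7: attacked by (1,5)→{5}; (2,8)→{3,8}; (3,4)→{4,8}; (4,1)→{1,4}; (5,7)→{5,7}; (6,2)→{1,2,3}. Safe: 6. Place at column 6.
Row 8: attacked by (1,5)→{5}; (2,8)→{2,8}; (3,4)→{4}; (4,1)→{1,5}; (5,7)→{4,7}; (6,2)→{2,4}; (7,6)→{5,6,7}. Safe: 3. Place at column 3.
Columns [5, 8, 4, 1, 7, 2, 6, 3], r−c [-4, -6, -1, 3, -2, 4, 1, 5], r+c [6, 10, 7, 5, 12, 8, 13, 11] are all distinct, so no two queens attack.

(1,5) (2,8) (3,4) (4,1) (5,7) (6,2) (7,6) (8,3)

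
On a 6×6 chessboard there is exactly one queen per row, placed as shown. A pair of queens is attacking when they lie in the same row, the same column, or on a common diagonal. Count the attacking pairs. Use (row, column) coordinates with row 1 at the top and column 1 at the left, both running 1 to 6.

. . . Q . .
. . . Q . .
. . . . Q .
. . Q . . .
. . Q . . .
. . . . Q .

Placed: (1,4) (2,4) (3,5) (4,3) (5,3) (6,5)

6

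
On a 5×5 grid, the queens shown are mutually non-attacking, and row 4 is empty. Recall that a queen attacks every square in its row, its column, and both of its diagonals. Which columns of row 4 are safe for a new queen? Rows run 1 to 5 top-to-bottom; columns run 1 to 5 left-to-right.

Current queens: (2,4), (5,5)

columns 1, 3

(2,4) attacks row 4 at column 4 and diagonals 2.
(5,5) attacks row 4 at column 5 and diagonals 4.
Attacked columns: {2, 4, 5}. Safe: {1, 3}.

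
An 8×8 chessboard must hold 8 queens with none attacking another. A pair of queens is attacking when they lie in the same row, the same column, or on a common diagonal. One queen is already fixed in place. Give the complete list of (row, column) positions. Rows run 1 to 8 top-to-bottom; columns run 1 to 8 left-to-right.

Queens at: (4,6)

Row 1: attacked by (4,6)→{3,6}. Safe: 1, 2, 4, 5, 7, 8. Place at column 5.
Row 2: attacked by (1,5)→{4,5,6}; (4,6)→{4,6,8}. Safe: 1, 2, 3, 7. Place at column 2.
Row 3: attacked by (1,5)→{3,5,7}; (2,2)→{1,2,3}; (4,6)→{5,6,7}. Safe: 4, 8. Place at column 4.
Row 5: attacked by (1,5)→{1,5}; (2,2)→{2,5}; (3,4)→{2,4,6}; (4,6)→{5,6,7}. Safe: 3, 8. Place at column 8.
Row 6: attacked by (1,5)→{5}; (2,2)→{2,6}; (3,4)→{1,4,7}; (4,6)→{4,6,8}; (5,8)→{7,8}. Safe: 3. Place at column 3.
Row 7: attacked by (1,5)→{5}; (2,2)→{2,7}; (3,4)→{4,8}; (4,6)→{3,6}; (5,8)→{6,8}; (6,3)→{2,3,4}. Safe: 1. Place at column 1.
Row 8: attacked by (1,5)→{5}; (2,2)→{2,8}; (3,4)→{4}; (4,6)→{2,6}; (5,8)→{5,8}; (6,3)→{1,3,5}; (7,1)→{1,2}. Safe: 7. Place at column 7.
Columns [5, 2, 4, 6, 8, 3, 1, 7], r−c [-4, 0, -1, -2, -3, 3, 6, 1], r+c [6, 4, 7, 10, 13, 9, 8, 15] are all distinct, so no two queens attack.

(1,5) (2,2) (3,4) (4,6) (5,8) (6,3) (7,1) (8,7)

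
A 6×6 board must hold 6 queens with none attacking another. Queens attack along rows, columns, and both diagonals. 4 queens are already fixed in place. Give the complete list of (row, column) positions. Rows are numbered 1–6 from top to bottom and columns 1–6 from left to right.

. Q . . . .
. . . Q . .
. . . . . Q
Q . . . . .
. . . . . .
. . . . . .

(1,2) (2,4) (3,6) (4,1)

(1,2) (2,4) (3,6) (4,1) (5,3) (6,5)

Row 5: attacked by (1,2)→{2,6}; (2,4)→{1,4}; (3,6)→{4,6}; (4,1)→{1,2}. Safe: 3, 5. Place at column 3.
Row 6: attacked by (1,2)→{2}; (2,4)→{4}; (3,6)→{3,6}; (4,1)→{1,3}; (5,3)→{2,3,4}. Safe: 5. Place at column 5.
Columns [2, 4, 6, 1, 3, 5], r−c [-1, -2, -3, 3, 2, 1], r+c [3, 6, 9, 5, 8, 11] are all distinct, so no two queens attack.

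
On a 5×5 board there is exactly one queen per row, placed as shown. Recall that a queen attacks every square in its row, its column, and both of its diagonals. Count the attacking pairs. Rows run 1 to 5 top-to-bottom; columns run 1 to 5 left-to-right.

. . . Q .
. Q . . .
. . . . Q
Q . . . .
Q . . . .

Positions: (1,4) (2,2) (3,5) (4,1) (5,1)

2

Same column: (4,1)–(5,1) (column 1).
Same diagonal: (1,4)–(4,1) (|1−4| = |4−1| = 3).
Total attacking pairs: 2.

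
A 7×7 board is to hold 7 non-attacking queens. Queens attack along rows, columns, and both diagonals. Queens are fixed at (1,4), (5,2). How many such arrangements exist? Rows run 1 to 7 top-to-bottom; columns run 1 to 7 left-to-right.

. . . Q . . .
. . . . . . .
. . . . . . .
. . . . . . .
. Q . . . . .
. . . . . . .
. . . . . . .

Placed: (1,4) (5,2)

2

Branch on row 2: col 1 → 1; col 6 → 0; col 7 → 1.
Sum: 1 + 0 + 1 = 2.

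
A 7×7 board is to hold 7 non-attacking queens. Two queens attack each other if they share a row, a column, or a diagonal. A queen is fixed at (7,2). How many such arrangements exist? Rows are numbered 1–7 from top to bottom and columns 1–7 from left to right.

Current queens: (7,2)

Branch on row 1: col 1 → 0; col 3 → 0; col 4 → 1; col 5 → 1; col 6 → 4; col 7 → 1.
Sum: 0 + 0 + 1 + 1 + 4 + 1 = 7.

7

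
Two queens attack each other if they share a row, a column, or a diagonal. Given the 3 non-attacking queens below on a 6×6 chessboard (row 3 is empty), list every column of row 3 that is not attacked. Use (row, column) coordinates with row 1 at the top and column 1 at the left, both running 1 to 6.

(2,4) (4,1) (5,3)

columns 6

(2,4) attacks row 3 at column 4 and diagonals 3, 5.
(4,1) attacks row 3 at column 1 and diagonals 2.
(5,3) attacks row 3 at column 3 and diagonals 1, 5.
Attacked columns: {1, 2, 3, 4, 5}. Safe: {6}.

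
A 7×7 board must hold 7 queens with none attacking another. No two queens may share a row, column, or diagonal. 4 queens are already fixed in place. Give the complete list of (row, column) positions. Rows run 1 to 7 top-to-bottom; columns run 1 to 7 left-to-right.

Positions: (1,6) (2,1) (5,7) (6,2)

(1,6) (2,1) (3,3) (4,5) (5,7) (6,2) (7,4)

Row 3: attacked by (1,6)→{4,6}; (2,1)→{1,2}; (5,7)→{5,7}; (6,2)→{2,5}. Safe: 3. Place at column 3.
Row 4: attacked by (1,6)→{3,6}; (2,1)→{1,3}; (3,3)→{2,3,4}; (5,7)→{6,7}; (6,2)→{2,4}. Safe: 5. Place at column 5.
Row 7: attacked by (1,6)→{6}; (2,1)→{1,6}; (3,3)→{3,7}; (4,5)→{2,5}; (5,7)→{5,7}; (6,2)→{1,2,3}. Safe: 4. Place at column 4.
Columns [6, 1, 3, 5, 7, 2, 4], r−c [-5, 1, 0, -1, -2, 4, 3], r+c [7, 3, 6, 9, 12, 8, 11] are all distinct, so no two queens attack.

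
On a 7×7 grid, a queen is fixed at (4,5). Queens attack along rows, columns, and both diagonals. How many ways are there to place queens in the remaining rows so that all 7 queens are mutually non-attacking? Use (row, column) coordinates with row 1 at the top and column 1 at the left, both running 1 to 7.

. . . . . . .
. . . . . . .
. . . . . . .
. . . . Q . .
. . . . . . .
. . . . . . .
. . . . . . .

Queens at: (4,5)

4

Branch on row 1: col 1 → 0; col 3 → 1; col 4 → 1; col 6 → 1; col 7 → 1.
Sum: 0 + 1 + 1 + 1 + 1 = 4.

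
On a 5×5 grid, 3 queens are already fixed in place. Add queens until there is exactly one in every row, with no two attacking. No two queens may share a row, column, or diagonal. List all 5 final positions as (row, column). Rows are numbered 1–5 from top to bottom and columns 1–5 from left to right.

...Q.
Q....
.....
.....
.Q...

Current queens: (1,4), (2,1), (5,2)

Row 3: attacked by (1,4)→{2,4}; (2,1)→{1,2}; (5,2)→{2,4}. Safe: 3, 5. Place at column 3.
Row 4: attacked by (1,4)→{1,4}; (2,1)→{1,3}; (3,3)→{2,3,4}; (5,2)→{1,2,3}. Safe: 5. Place at column 5.
Columns [4, 1, 3, 5, 2], r−c [-3, 1, 0, -1, 3], r+c [5, 3, 6, 9, 7] are all distinct, so no two queens attack.

(1,4) (2,1) (3,3) (4,5) (5,2)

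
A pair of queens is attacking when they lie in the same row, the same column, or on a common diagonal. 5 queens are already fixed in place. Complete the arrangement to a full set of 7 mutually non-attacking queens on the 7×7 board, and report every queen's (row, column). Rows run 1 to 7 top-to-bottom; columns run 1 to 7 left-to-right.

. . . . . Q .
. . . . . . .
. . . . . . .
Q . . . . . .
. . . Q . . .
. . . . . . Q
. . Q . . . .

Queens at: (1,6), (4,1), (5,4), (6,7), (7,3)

(1,6) (2,2) (3,5) (4,1) (5,4) (6,7) (7,3)

Row 2: attacked by (1,6)→{5,6,7}; (4,1)→{1,3}; (5,4)→{1,4,7}; (6,7)→{3,7}; (7,3)→{3}. Safe: 2. Place at column 2.
Row 3: attacked by (1,6)→{4,6}; (2,2)→{1,2,3}; (4,1)→{1,2}; (5,4)→{2,4,6}; (6,7)→{4,7}; (7,3)→{3,7}. Safe: 5. Place at column 5.
Columns [6, 2, 5, 1, 4, 7, 3], r−c [-5, 0, -2, 3, 1, -1, 4], r+c [7, 4, 8, 5, 9, 13, 10] are all distinct, so no two queens attack.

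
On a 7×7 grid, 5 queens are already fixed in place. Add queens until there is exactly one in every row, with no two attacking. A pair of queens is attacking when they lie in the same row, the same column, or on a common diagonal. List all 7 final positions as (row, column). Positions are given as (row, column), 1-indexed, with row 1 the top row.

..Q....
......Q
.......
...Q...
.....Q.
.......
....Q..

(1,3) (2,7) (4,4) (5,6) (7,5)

Row 3: attacked by (1,3)→{1,3,5}; (2,7)→{6,7}; (4,4)→{3,4,5}; (5,6)→{4,6}; (7,5)→{1,5}. Safe: 2. Place at column 2.
Row 6: attacked by (1,3)→{3}; (2,7)→{3,7}; (3,2)→{2,5}; (4,4)→{2,4,6}; (5,6)→{5,6,7}; (7,5)→{4,5,6}. Safe: 1. Place at column 1.
Columns [3, 7, 2, 4, 6, 1, 5], r−c [-2, -5, 1, 0, -1, 5, 2], r+c [4, 9, 5, 8, 11, 7, 12] are all distinct, so no two queens attack.

(1,3) (2,7) (3,2) (4,4) (5,6) (6,1) (7,5)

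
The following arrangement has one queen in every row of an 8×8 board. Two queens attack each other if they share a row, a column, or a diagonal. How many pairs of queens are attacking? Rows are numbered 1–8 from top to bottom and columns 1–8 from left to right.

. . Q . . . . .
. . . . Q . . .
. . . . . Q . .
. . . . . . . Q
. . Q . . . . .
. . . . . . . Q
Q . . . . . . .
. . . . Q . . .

Same column: (1,3)–(5,3) (column 3); (2,5)–(8,5) (column 5); (4,8)–(6,8) (column 8).
Same diagonal: (1,3)–(6,8) (|1−6| = |3−8| = 5); (2,5)–(3,6) (|2−3| = |5−6| = 1); (5,3)–(7,1) (|5−7| = |3−1| = 2).
Total attacking pairs: 6.

6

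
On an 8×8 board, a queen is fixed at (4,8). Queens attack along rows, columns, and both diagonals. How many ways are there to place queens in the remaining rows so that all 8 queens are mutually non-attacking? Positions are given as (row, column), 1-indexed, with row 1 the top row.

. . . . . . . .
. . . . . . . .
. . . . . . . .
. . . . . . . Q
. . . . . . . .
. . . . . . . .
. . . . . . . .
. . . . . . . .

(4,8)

18

Branch on row 1: col 1 → 1; col 2 → 2; col 3 → 4; col 4 → 5; col 6 → 4; col 7 → 2.
Sum: 1 + 2 + 4 + 5 + 4 + 2 = 18.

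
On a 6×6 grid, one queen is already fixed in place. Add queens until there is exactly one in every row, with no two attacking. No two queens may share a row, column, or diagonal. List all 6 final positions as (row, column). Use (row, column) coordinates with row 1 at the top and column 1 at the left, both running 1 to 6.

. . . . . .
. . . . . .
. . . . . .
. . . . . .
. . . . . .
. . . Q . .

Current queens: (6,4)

Row 1: attacked by (6,4)→{4}. Safe: 1, 2, 3, 5, 6. Place at column 3.
Row 2: attacked by (1,3)→{2,3,4}; (6,4)→{4}. Safe: 1, 5, 6. Place at column 6.
Row 3: attacked by (1,3)→{1,3,5}; (2,6)→{5,6}; (6,4)→{1,4}. Safe: 2. Place at column 2.
Row 4: attacked by (1,3)→{3,6}; (2,6)→{4,6}; (3,2)→{1,2,3}; (6,4)→{2,4,6}. Safe: 5. Place at column 5.
Row 5: attacked by (1,3)→{3}; (2,6)→{3,6}; (3,2)→{2,4}; (4,5)→{4,5,6}; (6,4)→{3,4,5}. Safe: 1. Place at column 1.
Columns [3, 6, 2, 5, 1, 4], r−c [-2, -4, 1, -1, 4, 2], r+c [4, 8, 5, 9, 6, 10] are all distinct, so no two queens attack.

(1,3) (2,6) (3,2) (4,5) (5,1) (6,4)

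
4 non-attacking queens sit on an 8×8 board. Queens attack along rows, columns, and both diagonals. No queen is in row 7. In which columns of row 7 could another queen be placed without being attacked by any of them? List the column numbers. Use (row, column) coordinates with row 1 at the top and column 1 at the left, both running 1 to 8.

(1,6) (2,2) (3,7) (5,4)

columns 1, 5, 8

(1,6) attacks row 7 at column 6.
(2,2) attacks row 7 at column 2 and diagonals 7.
(3,7) attacks row 7 at column 7 and diagonals 3.
(5,4) attacks row 7 at column 4 and diagonals 2, 6.
Attacked columns: {2, 3, 4, 6, 7}. Safe: {1, 5, 8}.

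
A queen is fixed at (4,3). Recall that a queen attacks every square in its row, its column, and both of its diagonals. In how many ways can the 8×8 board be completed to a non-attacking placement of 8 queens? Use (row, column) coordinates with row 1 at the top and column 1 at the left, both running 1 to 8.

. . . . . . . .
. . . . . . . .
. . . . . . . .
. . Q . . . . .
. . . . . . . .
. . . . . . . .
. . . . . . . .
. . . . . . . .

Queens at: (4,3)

Branch on row 1: col 1 → 1; col 2 → 1; col 4 → 6; col 5 → 1; col 7 → 1; col 8 → 2.
Sum: 1 + 1 + 6 + 1 + 1 + 2 = 12.

12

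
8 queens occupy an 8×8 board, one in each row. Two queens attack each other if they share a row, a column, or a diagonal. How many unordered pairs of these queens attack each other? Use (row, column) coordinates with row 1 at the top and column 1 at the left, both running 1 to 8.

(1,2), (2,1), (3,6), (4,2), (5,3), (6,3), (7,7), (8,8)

Same column: (1,2)–(4,2) (column 2); (5,3)–(6,3) (column 3).
Same diagonal: (1,2)–(2,1) (|1−2| = |2−1| = 1); (3,6)–(6,3) (|3−6| = |6−3| = 3); (4,2)–(5,3) (|4−5| = |2−3| = 1); (7,7)–(8,8) (|7−8| = |7−8| = 1).
Total attacking pairs: 6.

6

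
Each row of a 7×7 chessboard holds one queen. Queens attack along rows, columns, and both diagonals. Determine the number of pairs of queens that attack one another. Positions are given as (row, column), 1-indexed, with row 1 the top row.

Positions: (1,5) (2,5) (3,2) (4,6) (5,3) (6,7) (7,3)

3

Same column: (1,5)–(2,5) (column 5); (5,3)–(7,3) (column 3).
Same diagonal: (4,6)–(7,3) (|4−7| = |6−3| = 3).
Total attacking pairs: 3.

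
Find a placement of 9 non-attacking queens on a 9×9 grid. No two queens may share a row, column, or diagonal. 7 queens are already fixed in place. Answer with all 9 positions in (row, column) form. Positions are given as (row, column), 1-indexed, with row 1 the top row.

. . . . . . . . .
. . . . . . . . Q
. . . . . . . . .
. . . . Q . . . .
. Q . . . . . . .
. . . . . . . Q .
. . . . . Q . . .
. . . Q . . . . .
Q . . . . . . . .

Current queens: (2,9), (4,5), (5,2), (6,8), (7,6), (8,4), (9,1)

Row 1: attacked by (2,9)→{8,9}; (4,5)→{2,5,8}; (5,2)→{2,6}; (6,8)→{3,8}; (7,6)→{6}; (8,4)→{4}; (9,1)→{1,9}. Safe: 7. Place at column 7.
Row 3: attacked by (1,7)→{5,7,9}; (2,9)→{8,9}; (4,5)→{4,5,6}; (5,2)→{2,4}; (6,8)→{5,8}; (7,6)→{2,6}; (8,4)→{4,9}; (9,1)→{1,7}. Safe: 3. Place at column 3.
Columns [7, 9, 3, 5, 2, 8, 6, 4, 1], r−c [-6, -7, 0, -1, 3, -2, 1, 4, 8], r+c [8, 11, 6, 9, 7, 14, 13, 12, 10] are all distinct, so no two queens attack.

(1,7) (2,9) (3,3) (4,5) (5,2) (6,8) (7,6) (8,4) (9,1)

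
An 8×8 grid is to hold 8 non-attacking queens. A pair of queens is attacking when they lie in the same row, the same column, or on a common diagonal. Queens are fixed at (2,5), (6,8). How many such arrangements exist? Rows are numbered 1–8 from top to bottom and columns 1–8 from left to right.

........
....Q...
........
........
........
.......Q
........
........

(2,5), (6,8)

3

Branch on row 1: col 1 → 0; col 2 → 2; col 7 → 1.
Sum: 0 + 2 + 1 = 3.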